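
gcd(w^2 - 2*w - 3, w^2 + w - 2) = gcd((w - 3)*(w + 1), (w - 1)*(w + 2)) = 1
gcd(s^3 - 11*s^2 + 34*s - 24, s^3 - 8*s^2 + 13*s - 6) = s^2 - 7*s + 6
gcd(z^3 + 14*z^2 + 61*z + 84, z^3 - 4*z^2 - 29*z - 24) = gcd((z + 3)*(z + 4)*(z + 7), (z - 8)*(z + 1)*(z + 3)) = z + 3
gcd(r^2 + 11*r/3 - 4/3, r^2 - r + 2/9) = r - 1/3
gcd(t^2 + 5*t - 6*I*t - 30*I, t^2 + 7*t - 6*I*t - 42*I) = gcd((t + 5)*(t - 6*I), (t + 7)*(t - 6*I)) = t - 6*I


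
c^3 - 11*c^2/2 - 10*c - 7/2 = (c - 7)*(c + 1/2)*(c + 1)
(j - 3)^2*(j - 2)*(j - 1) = j^4 - 9*j^3 + 29*j^2 - 39*j + 18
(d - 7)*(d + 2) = d^2 - 5*d - 14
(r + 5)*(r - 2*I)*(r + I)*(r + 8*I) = r^4 + 5*r^3 + 7*I*r^3 + 10*r^2 + 35*I*r^2 + 50*r + 16*I*r + 80*I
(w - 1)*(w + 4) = w^2 + 3*w - 4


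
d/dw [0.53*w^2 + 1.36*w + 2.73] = 1.06*w + 1.36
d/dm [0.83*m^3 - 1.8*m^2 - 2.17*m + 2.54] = 2.49*m^2 - 3.6*m - 2.17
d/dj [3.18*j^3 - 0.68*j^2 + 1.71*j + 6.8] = 9.54*j^2 - 1.36*j + 1.71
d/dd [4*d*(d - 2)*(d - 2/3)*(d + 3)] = 16*d^3 + 4*d^2 - 160*d/3 + 16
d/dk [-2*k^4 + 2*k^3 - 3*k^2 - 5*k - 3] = -8*k^3 + 6*k^2 - 6*k - 5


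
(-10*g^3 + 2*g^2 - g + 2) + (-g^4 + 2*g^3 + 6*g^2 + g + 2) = -g^4 - 8*g^3 + 8*g^2 + 4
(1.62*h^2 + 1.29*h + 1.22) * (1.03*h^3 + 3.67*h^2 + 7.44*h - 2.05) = 1.6686*h^5 + 7.2741*h^4 + 18.0437*h^3 + 10.754*h^2 + 6.4323*h - 2.501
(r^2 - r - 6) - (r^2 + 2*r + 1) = -3*r - 7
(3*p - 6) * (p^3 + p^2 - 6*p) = 3*p^4 - 3*p^3 - 24*p^2 + 36*p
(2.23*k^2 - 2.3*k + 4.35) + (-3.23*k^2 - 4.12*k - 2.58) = -1.0*k^2 - 6.42*k + 1.77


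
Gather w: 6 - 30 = -24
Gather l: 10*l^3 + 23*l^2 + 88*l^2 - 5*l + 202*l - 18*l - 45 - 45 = 10*l^3 + 111*l^2 + 179*l - 90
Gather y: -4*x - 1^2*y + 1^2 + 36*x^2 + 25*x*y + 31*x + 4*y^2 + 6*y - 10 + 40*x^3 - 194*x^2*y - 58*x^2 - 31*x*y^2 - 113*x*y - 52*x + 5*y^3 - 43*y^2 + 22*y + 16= 40*x^3 - 22*x^2 - 25*x + 5*y^3 + y^2*(-31*x - 39) + y*(-194*x^2 - 88*x + 27) + 7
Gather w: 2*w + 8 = 2*w + 8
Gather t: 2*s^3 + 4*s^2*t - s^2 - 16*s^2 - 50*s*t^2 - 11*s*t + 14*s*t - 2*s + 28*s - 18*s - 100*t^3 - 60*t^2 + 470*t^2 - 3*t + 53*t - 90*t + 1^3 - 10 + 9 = 2*s^3 - 17*s^2 + 8*s - 100*t^3 + t^2*(410 - 50*s) + t*(4*s^2 + 3*s - 40)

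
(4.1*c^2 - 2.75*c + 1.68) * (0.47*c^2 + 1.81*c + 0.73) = 1.927*c^4 + 6.1285*c^3 - 1.1949*c^2 + 1.0333*c + 1.2264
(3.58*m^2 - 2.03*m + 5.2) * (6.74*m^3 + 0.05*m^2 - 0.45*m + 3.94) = 24.1292*m^5 - 13.5032*m^4 + 33.3355*m^3 + 15.2787*m^2 - 10.3382*m + 20.488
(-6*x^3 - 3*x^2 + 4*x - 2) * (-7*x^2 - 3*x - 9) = 42*x^5 + 39*x^4 + 35*x^3 + 29*x^2 - 30*x + 18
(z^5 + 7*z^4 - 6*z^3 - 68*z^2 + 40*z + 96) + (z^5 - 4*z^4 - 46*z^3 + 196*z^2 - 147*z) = 2*z^5 + 3*z^4 - 52*z^3 + 128*z^2 - 107*z + 96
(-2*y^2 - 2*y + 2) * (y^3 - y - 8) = -2*y^5 - 2*y^4 + 4*y^3 + 18*y^2 + 14*y - 16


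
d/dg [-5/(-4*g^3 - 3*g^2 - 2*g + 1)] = 10*(-6*g^2 - 3*g - 1)/(4*g^3 + 3*g^2 + 2*g - 1)^2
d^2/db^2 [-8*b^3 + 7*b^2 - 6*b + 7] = 14 - 48*b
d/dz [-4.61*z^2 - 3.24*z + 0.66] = -9.22*z - 3.24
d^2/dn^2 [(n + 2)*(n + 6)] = 2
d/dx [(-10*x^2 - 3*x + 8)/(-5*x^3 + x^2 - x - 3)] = ((20*x + 3)*(5*x^3 - x^2 + x + 3) - (10*x^2 + 3*x - 8)*(15*x^2 - 2*x + 1))/(5*x^3 - x^2 + x + 3)^2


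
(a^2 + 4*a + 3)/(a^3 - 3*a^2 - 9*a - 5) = (a + 3)/(a^2 - 4*a - 5)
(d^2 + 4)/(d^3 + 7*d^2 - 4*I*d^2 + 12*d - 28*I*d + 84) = (d - 2*I)/(d^2 + d*(7 - 6*I) - 42*I)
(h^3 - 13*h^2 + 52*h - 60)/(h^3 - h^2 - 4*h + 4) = (h^2 - 11*h + 30)/(h^2 + h - 2)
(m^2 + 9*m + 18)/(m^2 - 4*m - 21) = (m + 6)/(m - 7)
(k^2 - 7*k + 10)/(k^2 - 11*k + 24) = (k^2 - 7*k + 10)/(k^2 - 11*k + 24)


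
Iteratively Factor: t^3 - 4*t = (t)*(t^2 - 4) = t*(t - 2)*(t + 2)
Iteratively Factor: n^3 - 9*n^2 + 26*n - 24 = (n - 4)*(n^2 - 5*n + 6) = (n - 4)*(n - 2)*(n - 3)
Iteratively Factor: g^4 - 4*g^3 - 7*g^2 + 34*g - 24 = (g - 2)*(g^3 - 2*g^2 - 11*g + 12) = (g - 2)*(g + 3)*(g^2 - 5*g + 4) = (g - 2)*(g - 1)*(g + 3)*(g - 4)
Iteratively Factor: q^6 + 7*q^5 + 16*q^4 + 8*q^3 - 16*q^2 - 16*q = (q + 2)*(q^5 + 5*q^4 + 6*q^3 - 4*q^2 - 8*q) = (q + 2)^2*(q^4 + 3*q^3 - 4*q) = q*(q + 2)^2*(q^3 + 3*q^2 - 4) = q*(q - 1)*(q + 2)^2*(q^2 + 4*q + 4) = q*(q - 1)*(q + 2)^3*(q + 2)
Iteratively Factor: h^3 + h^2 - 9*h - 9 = (h + 1)*(h^2 - 9) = (h + 1)*(h + 3)*(h - 3)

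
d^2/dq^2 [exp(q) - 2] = exp(q)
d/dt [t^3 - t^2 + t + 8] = 3*t^2 - 2*t + 1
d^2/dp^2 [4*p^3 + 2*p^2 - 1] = 24*p + 4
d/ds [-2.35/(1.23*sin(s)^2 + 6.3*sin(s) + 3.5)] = (5.781*sin(s) + 14.805)*cos(s)/(1.23*sin(s)^2 + 6.3*sin(s) + 3.5)^2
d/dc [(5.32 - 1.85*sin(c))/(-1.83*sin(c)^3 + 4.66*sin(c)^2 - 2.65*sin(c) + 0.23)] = (-6.771*sin(c)^3 + 37.8278*sin(c)^2 - 49.5824*sin(c) + 13.6725)*cos(c)/(3.3489*sin(c)^6 - 17.0556*sin(c)^5 + 31.4146*sin(c)^4 - 25.5398*sin(c)^3 + 9.1661*sin(c)^2 - 1.219*sin(c) + 0.0529)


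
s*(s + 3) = s^2 + 3*s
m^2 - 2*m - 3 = (m - 3)*(m + 1)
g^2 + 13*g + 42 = (g + 6)*(g + 7)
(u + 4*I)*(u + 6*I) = u^2 + 10*I*u - 24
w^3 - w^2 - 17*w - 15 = (w - 5)*(w + 1)*(w + 3)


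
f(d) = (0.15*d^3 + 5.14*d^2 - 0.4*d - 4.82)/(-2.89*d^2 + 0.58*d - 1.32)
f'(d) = (5.78*d - 0.58)*(0.15*d^3 + 5.14*d^2 - 0.4*d - 4.82)/(-2.89*d^2 + 0.58*d - 1.32)^2 + (0.45*d^2 + 10.28*d - 0.4)/(-2.89*d^2 + 0.58*d - 1.32) = (-0.4335*d^4 + 0.173999999999999*d^3 + 1.2312*d^2 - 41.4292*d + 3.3236)/(8.3521*d^4 - 3.3524*d^3 + 7.966*d^2 - 1.5312*d + 1.7424)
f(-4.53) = -1.40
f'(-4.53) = 0.00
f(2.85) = -1.70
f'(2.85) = -0.24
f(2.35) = -1.54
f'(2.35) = -0.39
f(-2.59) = -1.26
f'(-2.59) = 0.20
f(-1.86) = -1.03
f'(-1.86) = 0.51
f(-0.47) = 1.57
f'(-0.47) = 4.63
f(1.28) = -0.64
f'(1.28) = -1.72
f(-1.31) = -0.59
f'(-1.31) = 1.17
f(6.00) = -2.06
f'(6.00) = -0.07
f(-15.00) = -0.99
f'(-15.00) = -0.05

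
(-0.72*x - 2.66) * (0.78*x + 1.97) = -0.5616*x^2 - 3.4932*x - 5.2402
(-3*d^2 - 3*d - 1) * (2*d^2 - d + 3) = -6*d^4 - 3*d^3 - 8*d^2 - 8*d - 3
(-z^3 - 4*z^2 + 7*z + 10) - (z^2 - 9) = -z^3 - 5*z^2 + 7*z + 19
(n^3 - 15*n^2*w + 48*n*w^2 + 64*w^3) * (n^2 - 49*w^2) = n^5 - 15*n^4*w - n^3*w^2 + 799*n^2*w^3 - 2352*n*w^4 - 3136*w^5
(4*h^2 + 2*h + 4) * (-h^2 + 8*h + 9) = -4*h^4 + 30*h^3 + 48*h^2 + 50*h + 36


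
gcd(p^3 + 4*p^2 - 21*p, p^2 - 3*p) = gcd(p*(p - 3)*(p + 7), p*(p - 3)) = p^2 - 3*p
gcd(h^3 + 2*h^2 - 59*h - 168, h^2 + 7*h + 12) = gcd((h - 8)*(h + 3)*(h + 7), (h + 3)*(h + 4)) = h + 3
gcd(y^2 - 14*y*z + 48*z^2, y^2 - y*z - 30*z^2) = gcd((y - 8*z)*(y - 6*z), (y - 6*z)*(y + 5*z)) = y - 6*z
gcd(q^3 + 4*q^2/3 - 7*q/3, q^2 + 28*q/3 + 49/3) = q + 7/3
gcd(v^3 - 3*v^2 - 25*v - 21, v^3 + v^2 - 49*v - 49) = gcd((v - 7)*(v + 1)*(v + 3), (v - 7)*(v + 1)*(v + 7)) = v^2 - 6*v - 7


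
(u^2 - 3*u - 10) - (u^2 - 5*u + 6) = 2*u - 16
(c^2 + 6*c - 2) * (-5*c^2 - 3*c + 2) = -5*c^4 - 33*c^3 - 6*c^2 + 18*c - 4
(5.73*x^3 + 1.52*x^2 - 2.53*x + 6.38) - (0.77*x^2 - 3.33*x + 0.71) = 5.73*x^3 + 0.75*x^2 + 0.8*x + 5.67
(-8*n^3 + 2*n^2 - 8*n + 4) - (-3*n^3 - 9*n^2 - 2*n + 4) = -5*n^3 + 11*n^2 - 6*n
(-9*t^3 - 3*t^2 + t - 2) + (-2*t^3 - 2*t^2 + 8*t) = -11*t^3 - 5*t^2 + 9*t - 2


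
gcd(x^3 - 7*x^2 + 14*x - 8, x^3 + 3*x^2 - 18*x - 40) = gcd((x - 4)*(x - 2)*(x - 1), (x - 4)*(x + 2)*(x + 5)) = x - 4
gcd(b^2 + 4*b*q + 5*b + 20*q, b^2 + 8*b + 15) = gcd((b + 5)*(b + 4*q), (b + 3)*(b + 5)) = b + 5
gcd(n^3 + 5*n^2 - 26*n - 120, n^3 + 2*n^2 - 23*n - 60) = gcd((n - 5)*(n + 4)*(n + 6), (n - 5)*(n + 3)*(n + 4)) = n^2 - n - 20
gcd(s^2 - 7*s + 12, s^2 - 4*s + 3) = s - 3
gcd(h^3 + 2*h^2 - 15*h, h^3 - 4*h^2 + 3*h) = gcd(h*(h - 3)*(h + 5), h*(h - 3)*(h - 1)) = h^2 - 3*h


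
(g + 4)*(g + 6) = g^2 + 10*g + 24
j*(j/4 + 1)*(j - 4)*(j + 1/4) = j^4/4 + j^3/16 - 4*j^2 - j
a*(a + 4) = a^2 + 4*a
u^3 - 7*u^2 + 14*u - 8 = (u - 4)*(u - 2)*(u - 1)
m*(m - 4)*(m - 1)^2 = m^4 - 6*m^3 + 9*m^2 - 4*m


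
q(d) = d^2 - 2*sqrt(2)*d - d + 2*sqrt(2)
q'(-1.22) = -6.27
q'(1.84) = -0.15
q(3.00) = 0.34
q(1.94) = -0.84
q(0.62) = 0.84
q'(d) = 2*d - 2*sqrt(2) - 1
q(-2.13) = 15.52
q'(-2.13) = -8.09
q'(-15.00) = -33.83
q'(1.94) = 0.05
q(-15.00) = 285.25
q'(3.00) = 2.17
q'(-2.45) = -8.73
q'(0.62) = -2.59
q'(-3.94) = -11.71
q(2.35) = -0.65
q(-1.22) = 8.99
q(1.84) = -0.83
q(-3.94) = 33.44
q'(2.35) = 0.87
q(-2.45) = 18.21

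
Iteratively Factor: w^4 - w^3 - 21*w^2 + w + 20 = (w - 1)*(w^3 - 21*w - 20) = (w - 1)*(w + 1)*(w^2 - w - 20) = (w - 1)*(w + 1)*(w + 4)*(w - 5)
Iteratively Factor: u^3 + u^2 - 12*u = (u + 4)*(u^2 - 3*u) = (u - 3)*(u + 4)*(u)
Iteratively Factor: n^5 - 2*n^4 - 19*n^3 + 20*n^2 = (n)*(n^4 - 2*n^3 - 19*n^2 + 20*n) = n*(n - 5)*(n^3 + 3*n^2 - 4*n) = n*(n - 5)*(n - 1)*(n^2 + 4*n) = n^2*(n - 5)*(n - 1)*(n + 4)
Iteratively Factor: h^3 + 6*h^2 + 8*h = (h)*(h^2 + 6*h + 8) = h*(h + 2)*(h + 4)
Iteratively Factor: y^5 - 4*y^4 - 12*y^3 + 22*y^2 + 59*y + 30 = (y + 1)*(y^4 - 5*y^3 - 7*y^2 + 29*y + 30) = (y + 1)*(y + 2)*(y^3 - 7*y^2 + 7*y + 15) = (y + 1)^2*(y + 2)*(y^2 - 8*y + 15) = (y - 3)*(y + 1)^2*(y + 2)*(y - 5)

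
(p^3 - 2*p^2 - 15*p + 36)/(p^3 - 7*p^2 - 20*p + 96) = (p - 3)/(p - 8)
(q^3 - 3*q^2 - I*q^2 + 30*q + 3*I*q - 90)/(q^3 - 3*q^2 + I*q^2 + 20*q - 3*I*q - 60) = (q - 6*I)/(q - 4*I)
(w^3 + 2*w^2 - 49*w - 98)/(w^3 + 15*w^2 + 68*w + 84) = (w - 7)/(w + 6)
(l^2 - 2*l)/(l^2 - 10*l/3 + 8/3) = 3*l/(3*l - 4)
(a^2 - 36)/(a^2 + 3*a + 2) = (a^2 - 36)/(a^2 + 3*a + 2)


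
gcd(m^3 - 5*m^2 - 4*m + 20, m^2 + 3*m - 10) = m - 2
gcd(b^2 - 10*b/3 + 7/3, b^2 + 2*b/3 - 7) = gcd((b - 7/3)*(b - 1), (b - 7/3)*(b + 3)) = b - 7/3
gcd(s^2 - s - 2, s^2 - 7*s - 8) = s + 1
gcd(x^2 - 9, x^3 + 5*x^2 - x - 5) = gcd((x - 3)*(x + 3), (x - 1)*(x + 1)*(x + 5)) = 1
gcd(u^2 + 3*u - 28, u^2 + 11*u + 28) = u + 7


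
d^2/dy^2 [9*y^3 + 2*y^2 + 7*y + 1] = 54*y + 4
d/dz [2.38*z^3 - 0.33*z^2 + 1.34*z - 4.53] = 7.14*z^2 - 0.66*z + 1.34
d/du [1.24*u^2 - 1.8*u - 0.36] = 2.48*u - 1.8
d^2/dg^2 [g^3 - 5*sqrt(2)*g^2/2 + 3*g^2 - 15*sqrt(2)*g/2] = 6*g - 5*sqrt(2) + 6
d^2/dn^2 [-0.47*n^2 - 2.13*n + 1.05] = -0.940000000000000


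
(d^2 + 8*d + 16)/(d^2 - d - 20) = (d + 4)/(d - 5)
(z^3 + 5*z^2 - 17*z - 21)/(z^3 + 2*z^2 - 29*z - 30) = (z^2 + 4*z - 21)/(z^2 + z - 30)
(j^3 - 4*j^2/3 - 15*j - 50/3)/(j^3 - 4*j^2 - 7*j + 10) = (j + 5/3)/(j - 1)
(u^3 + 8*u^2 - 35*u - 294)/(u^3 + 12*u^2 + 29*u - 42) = (u^2 + u - 42)/(u^2 + 5*u - 6)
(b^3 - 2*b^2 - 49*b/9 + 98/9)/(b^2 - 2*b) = b - 49/(9*b)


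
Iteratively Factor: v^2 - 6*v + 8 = (v - 2)*(v - 4)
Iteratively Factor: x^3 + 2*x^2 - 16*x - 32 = (x + 2)*(x^2 - 16) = (x + 2)*(x + 4)*(x - 4)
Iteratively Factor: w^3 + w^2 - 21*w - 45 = (w + 3)*(w^2 - 2*w - 15) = (w + 3)^2*(w - 5)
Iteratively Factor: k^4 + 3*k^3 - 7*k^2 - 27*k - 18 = (k + 1)*(k^3 + 2*k^2 - 9*k - 18) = (k + 1)*(k + 2)*(k^2 - 9) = (k - 3)*(k + 1)*(k + 2)*(k + 3)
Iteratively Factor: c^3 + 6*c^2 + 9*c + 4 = (c + 1)*(c^2 + 5*c + 4) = (c + 1)*(c + 4)*(c + 1)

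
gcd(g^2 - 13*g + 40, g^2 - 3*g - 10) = g - 5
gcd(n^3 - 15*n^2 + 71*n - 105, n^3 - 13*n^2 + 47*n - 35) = n^2 - 12*n + 35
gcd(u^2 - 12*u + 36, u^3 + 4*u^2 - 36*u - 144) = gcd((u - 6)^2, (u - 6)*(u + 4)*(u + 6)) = u - 6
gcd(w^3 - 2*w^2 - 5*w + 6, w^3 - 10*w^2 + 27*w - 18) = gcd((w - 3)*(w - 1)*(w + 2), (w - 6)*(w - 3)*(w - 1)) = w^2 - 4*w + 3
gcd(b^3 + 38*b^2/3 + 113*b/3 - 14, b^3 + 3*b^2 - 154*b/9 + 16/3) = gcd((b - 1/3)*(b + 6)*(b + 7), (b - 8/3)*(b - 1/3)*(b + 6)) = b^2 + 17*b/3 - 2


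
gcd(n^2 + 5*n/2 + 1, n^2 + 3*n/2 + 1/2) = n + 1/2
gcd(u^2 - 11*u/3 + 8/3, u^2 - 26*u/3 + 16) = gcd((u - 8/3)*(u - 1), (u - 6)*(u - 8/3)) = u - 8/3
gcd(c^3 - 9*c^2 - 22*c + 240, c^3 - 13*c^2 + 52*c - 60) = c - 6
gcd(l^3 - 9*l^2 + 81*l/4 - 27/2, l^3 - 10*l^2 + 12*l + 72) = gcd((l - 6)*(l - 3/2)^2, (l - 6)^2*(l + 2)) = l - 6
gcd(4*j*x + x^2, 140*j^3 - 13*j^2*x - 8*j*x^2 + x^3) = 4*j + x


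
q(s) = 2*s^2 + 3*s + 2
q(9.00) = 191.00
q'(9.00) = 39.00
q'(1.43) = 8.72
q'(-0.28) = 1.88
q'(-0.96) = -0.84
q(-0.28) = 1.32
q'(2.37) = 12.48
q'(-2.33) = -6.32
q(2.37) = 20.34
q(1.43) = 10.38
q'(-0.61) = 0.56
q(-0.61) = 0.91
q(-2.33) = 5.87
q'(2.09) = 11.36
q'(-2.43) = -6.72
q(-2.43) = 6.52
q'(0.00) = 3.00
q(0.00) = 2.00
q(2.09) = 17.01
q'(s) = 4*s + 3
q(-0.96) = 0.96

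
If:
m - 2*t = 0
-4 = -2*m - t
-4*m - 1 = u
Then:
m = 8/5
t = 4/5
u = -37/5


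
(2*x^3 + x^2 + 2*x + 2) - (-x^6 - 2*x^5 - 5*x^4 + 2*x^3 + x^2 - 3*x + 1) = x^6 + 2*x^5 + 5*x^4 + 5*x + 1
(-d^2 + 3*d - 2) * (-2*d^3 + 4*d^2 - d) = 2*d^5 - 10*d^4 + 17*d^3 - 11*d^2 + 2*d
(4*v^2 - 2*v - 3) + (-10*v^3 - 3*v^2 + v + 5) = -10*v^3 + v^2 - v + 2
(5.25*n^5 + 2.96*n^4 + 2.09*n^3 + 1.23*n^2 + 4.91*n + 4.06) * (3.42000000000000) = 17.955*n^5 + 10.1232*n^4 + 7.1478*n^3 + 4.2066*n^2 + 16.7922*n + 13.8852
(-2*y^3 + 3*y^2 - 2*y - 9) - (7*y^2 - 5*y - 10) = -2*y^3 - 4*y^2 + 3*y + 1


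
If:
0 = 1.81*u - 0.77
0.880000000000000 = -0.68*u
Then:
No Solution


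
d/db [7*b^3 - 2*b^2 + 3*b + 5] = 21*b^2 - 4*b + 3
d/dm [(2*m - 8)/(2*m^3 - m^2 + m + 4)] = 2*(2*m^3 - m^2 + m - (m - 4)*(6*m^2 - 2*m + 1) + 4)/(2*m^3 - m^2 + m + 4)^2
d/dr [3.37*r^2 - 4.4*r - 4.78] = 6.74*r - 4.4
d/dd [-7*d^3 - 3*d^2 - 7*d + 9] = -21*d^2 - 6*d - 7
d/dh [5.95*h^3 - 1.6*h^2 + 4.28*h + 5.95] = 17.85*h^2 - 3.2*h + 4.28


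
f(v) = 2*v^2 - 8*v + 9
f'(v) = 4*v - 8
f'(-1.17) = -12.68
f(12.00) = 201.00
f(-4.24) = 78.88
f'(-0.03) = -8.12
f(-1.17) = 21.10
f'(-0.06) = -8.24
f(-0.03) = 9.24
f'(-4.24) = -24.96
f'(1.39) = -2.44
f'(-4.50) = -26.00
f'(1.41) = -2.36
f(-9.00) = 243.00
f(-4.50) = 85.50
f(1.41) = 1.70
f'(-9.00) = -44.00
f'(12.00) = 40.00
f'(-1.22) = -12.88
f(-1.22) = 21.74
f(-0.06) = 9.49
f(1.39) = 1.74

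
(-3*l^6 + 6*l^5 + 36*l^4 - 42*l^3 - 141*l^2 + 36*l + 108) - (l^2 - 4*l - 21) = -3*l^6 + 6*l^5 + 36*l^4 - 42*l^3 - 142*l^2 + 40*l + 129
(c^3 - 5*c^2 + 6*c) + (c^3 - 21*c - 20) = 2*c^3 - 5*c^2 - 15*c - 20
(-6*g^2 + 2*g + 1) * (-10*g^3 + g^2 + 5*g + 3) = 60*g^5 - 26*g^4 - 38*g^3 - 7*g^2 + 11*g + 3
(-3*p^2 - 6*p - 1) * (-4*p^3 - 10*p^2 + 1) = 12*p^5 + 54*p^4 + 64*p^3 + 7*p^2 - 6*p - 1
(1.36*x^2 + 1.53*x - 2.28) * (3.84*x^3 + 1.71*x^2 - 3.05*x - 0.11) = 5.2224*x^5 + 8.2008*x^4 - 10.2869*x^3 - 8.7149*x^2 + 6.7857*x + 0.2508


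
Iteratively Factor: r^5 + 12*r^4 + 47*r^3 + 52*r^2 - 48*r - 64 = (r + 4)*(r^4 + 8*r^3 + 15*r^2 - 8*r - 16) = (r + 4)^2*(r^3 + 4*r^2 - r - 4) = (r + 4)^3*(r^2 - 1) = (r + 1)*(r + 4)^3*(r - 1)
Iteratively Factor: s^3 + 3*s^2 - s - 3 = (s - 1)*(s^2 + 4*s + 3) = (s - 1)*(s + 1)*(s + 3)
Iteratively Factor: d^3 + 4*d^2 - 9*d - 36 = (d + 4)*(d^2 - 9) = (d + 3)*(d + 4)*(d - 3)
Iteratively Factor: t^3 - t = (t)*(t^2 - 1) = t*(t + 1)*(t - 1)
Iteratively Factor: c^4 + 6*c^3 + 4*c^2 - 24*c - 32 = (c - 2)*(c^3 + 8*c^2 + 20*c + 16) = (c - 2)*(c + 2)*(c^2 + 6*c + 8) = (c - 2)*(c + 2)^2*(c + 4)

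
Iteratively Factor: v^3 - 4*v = (v - 2)*(v^2 + 2*v) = (v - 2)*(v + 2)*(v)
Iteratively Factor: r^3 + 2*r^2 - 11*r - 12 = (r + 4)*(r^2 - 2*r - 3) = (r + 1)*(r + 4)*(r - 3)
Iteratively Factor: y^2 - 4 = (y - 2)*(y + 2)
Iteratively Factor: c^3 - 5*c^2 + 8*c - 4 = (c - 2)*(c^2 - 3*c + 2) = (c - 2)*(c - 1)*(c - 2)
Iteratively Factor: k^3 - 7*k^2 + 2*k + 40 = (k - 5)*(k^2 - 2*k - 8) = (k - 5)*(k + 2)*(k - 4)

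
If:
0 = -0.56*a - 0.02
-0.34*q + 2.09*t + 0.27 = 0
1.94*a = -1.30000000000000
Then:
No Solution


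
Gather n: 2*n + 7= 2*n + 7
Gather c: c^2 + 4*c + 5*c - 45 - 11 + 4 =c^2 + 9*c - 52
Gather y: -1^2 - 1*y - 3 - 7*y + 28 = 24 - 8*y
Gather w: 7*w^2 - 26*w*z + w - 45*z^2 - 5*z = 7*w^2 + w*(1 - 26*z) - 45*z^2 - 5*z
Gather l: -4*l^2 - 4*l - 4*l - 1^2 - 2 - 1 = -4*l^2 - 8*l - 4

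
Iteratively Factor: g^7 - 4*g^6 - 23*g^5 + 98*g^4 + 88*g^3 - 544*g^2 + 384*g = (g - 2)*(g^6 - 2*g^5 - 27*g^4 + 44*g^3 + 176*g^2 - 192*g) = (g - 2)*(g + 3)*(g^5 - 5*g^4 - 12*g^3 + 80*g^2 - 64*g) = g*(g - 2)*(g + 3)*(g^4 - 5*g^3 - 12*g^2 + 80*g - 64) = g*(g - 4)*(g - 2)*(g + 3)*(g^3 - g^2 - 16*g + 16) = g*(g - 4)^2*(g - 2)*(g + 3)*(g^2 + 3*g - 4) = g*(g - 4)^2*(g - 2)*(g - 1)*(g + 3)*(g + 4)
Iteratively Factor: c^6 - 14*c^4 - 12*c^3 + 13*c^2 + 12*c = (c - 4)*(c^5 + 4*c^4 + 2*c^3 - 4*c^2 - 3*c) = (c - 4)*(c + 1)*(c^4 + 3*c^3 - c^2 - 3*c) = (c - 4)*(c + 1)*(c + 3)*(c^3 - c) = (c - 4)*(c - 1)*(c + 1)*(c + 3)*(c^2 + c) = (c - 4)*(c - 1)*(c + 1)^2*(c + 3)*(c)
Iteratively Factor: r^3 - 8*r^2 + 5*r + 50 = (r - 5)*(r^2 - 3*r - 10) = (r - 5)^2*(r + 2)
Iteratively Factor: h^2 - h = (h)*(h - 1)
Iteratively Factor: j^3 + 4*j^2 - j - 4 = (j + 4)*(j^2 - 1) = (j + 1)*(j + 4)*(j - 1)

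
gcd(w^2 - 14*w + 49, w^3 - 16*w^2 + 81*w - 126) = w - 7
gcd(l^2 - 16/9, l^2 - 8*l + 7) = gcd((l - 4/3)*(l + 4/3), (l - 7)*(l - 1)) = 1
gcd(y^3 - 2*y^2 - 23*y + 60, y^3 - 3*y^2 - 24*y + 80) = y^2 + y - 20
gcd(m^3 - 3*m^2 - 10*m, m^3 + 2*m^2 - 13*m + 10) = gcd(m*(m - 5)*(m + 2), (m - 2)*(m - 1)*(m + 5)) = 1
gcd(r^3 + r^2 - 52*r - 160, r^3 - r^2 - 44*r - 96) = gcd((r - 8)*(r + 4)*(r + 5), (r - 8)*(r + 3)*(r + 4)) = r^2 - 4*r - 32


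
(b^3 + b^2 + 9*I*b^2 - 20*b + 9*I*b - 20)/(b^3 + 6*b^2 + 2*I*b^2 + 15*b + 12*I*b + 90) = (b^2 + b*(1 + 4*I) + 4*I)/(b^2 + 3*b*(2 - I) - 18*I)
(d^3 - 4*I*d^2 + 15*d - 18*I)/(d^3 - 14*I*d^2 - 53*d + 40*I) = (d^2 - 3*I*d + 18)/(d^2 - 13*I*d - 40)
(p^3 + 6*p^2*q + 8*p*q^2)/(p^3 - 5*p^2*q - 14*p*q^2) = (p + 4*q)/(p - 7*q)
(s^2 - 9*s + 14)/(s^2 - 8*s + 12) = (s - 7)/(s - 6)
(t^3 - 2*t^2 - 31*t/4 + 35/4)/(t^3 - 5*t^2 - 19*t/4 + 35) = (t - 1)/(t - 4)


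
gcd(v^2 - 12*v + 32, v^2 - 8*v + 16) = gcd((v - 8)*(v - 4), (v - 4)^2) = v - 4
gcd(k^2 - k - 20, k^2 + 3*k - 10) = 1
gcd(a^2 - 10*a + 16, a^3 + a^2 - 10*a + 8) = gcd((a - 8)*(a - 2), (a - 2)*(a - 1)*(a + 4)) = a - 2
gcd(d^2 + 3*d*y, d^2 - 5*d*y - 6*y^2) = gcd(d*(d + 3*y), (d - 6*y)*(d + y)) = 1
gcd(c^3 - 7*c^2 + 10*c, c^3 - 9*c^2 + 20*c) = c^2 - 5*c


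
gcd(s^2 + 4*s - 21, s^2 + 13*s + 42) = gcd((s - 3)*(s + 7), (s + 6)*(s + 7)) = s + 7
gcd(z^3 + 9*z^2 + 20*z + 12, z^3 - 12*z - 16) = z + 2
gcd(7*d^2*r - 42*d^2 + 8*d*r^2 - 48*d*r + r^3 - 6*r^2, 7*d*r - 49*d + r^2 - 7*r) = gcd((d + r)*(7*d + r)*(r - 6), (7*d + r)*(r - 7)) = 7*d + r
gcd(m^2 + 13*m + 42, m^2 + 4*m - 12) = m + 6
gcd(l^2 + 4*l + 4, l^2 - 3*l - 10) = l + 2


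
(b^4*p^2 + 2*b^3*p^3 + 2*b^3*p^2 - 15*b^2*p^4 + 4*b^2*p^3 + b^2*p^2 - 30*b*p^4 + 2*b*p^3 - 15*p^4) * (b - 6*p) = b^5*p^2 - 4*b^4*p^3 + 2*b^4*p^2 - 27*b^3*p^4 - 8*b^3*p^3 + b^3*p^2 + 90*b^2*p^5 - 54*b^2*p^4 - 4*b^2*p^3 + 180*b*p^5 - 27*b*p^4 + 90*p^5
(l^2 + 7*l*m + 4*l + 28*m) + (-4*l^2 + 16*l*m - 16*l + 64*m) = -3*l^2 + 23*l*m - 12*l + 92*m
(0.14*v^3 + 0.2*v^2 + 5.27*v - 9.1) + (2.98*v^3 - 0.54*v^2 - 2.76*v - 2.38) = 3.12*v^3 - 0.34*v^2 + 2.51*v - 11.48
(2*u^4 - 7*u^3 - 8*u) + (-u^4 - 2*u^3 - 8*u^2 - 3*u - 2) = u^4 - 9*u^3 - 8*u^2 - 11*u - 2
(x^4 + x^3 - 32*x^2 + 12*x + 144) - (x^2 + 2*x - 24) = x^4 + x^3 - 33*x^2 + 10*x + 168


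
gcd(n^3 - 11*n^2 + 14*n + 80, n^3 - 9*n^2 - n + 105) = n - 5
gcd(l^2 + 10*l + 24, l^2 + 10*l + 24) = l^2 + 10*l + 24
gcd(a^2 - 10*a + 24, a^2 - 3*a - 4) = a - 4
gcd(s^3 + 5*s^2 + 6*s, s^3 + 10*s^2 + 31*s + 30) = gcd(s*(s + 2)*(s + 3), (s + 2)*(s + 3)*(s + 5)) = s^2 + 5*s + 6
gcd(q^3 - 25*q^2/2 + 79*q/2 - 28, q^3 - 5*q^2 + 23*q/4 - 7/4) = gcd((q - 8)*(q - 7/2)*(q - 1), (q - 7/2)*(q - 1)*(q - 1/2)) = q^2 - 9*q/2 + 7/2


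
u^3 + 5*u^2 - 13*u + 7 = (u - 1)^2*(u + 7)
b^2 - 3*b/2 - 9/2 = (b - 3)*(b + 3/2)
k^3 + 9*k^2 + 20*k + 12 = (k + 1)*(k + 2)*(k + 6)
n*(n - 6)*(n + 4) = n^3 - 2*n^2 - 24*n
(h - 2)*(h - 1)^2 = h^3 - 4*h^2 + 5*h - 2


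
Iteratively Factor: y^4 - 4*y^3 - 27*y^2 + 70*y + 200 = (y + 2)*(y^3 - 6*y^2 - 15*y + 100) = (y - 5)*(y + 2)*(y^2 - y - 20) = (y - 5)^2*(y + 2)*(y + 4)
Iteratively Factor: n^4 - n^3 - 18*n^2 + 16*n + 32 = (n - 2)*(n^3 + n^2 - 16*n - 16) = (n - 4)*(n - 2)*(n^2 + 5*n + 4) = (n - 4)*(n - 2)*(n + 4)*(n + 1)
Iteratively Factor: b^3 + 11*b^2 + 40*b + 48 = (b + 4)*(b^2 + 7*b + 12) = (b + 4)^2*(b + 3)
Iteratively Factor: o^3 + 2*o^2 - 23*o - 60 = (o + 4)*(o^2 - 2*o - 15) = (o - 5)*(o + 4)*(o + 3)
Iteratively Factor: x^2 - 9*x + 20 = (x - 4)*(x - 5)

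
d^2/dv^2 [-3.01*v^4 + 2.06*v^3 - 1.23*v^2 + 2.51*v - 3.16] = -36.12*v^2 + 12.36*v - 2.46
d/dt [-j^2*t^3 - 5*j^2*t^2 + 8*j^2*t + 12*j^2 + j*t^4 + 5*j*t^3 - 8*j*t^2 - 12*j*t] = j*(-3*j*t^2 - 10*j*t + 8*j + 4*t^3 + 15*t^2 - 16*t - 12)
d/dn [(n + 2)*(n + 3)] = 2*n + 5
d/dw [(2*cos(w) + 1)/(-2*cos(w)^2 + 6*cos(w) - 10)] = (-2*cos(w) - cos(2*w) + 12)*sin(w)/(2*(sin(w)^2 + 3*cos(w) - 6)^2)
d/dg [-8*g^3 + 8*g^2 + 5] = 8*g*(2 - 3*g)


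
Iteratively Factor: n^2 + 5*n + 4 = (n + 4)*(n + 1)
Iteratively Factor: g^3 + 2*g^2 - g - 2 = (g - 1)*(g^2 + 3*g + 2) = (g - 1)*(g + 2)*(g + 1)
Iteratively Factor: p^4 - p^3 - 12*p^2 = (p + 3)*(p^3 - 4*p^2) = (p - 4)*(p + 3)*(p^2) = p*(p - 4)*(p + 3)*(p)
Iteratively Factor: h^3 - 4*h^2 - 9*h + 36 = (h - 4)*(h^2 - 9) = (h - 4)*(h - 3)*(h + 3)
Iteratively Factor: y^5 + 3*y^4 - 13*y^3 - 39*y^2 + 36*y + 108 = (y + 2)*(y^4 + y^3 - 15*y^2 - 9*y + 54) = (y + 2)*(y + 3)*(y^3 - 2*y^2 - 9*y + 18) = (y - 3)*(y + 2)*(y + 3)*(y^2 + y - 6) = (y - 3)*(y - 2)*(y + 2)*(y + 3)*(y + 3)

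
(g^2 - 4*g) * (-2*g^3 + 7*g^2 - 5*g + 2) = -2*g^5 + 15*g^4 - 33*g^3 + 22*g^2 - 8*g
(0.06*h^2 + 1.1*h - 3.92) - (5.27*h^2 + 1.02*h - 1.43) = -5.21*h^2 + 0.0800000000000001*h - 2.49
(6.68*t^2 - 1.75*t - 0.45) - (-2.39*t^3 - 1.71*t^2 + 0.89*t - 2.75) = 2.39*t^3 + 8.39*t^2 - 2.64*t + 2.3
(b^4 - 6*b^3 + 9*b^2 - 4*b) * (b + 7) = b^5 + b^4 - 33*b^3 + 59*b^2 - 28*b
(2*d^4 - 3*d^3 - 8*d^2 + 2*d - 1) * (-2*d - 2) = -4*d^5 + 2*d^4 + 22*d^3 + 12*d^2 - 2*d + 2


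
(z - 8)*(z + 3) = z^2 - 5*z - 24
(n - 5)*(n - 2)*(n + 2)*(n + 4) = n^4 - n^3 - 24*n^2 + 4*n + 80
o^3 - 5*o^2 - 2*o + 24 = (o - 4)*(o - 3)*(o + 2)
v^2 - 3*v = v*(v - 3)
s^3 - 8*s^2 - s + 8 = (s - 8)*(s - 1)*(s + 1)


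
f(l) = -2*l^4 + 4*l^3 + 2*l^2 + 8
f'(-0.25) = -0.12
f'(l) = -8*l^3 + 12*l^2 + 4*l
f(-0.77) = 6.66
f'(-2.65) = 222.55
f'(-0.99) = 15.56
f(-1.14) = 1.30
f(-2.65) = -151.02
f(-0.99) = 4.16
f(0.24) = 8.16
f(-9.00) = -15868.00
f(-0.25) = 8.05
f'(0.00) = 0.00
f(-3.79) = -593.69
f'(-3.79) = 592.73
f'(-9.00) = 6768.00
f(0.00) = 8.00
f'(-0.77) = 7.69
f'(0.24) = 1.54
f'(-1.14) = 22.89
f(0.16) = 8.07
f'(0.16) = 0.91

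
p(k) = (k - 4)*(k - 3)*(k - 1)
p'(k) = (k - 4)*(k - 3) + (k - 4)*(k - 1) + (k - 3)*(k - 1)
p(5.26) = 12.13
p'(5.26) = 17.84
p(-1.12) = -44.72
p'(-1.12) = 40.68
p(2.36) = 1.43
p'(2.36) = -2.05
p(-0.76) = -31.50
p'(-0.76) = 32.89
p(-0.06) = -13.17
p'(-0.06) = 19.97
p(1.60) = 2.02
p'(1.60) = 1.08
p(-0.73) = -30.52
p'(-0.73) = 32.28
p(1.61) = 2.03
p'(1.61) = 1.02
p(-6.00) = -630.00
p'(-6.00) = 223.00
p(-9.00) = -1560.00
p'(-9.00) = 406.00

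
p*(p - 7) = p^2 - 7*p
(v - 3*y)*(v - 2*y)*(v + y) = v^3 - 4*v^2*y + v*y^2 + 6*y^3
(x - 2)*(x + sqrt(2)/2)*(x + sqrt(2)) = x^3 - 2*x^2 + 3*sqrt(2)*x^2/2 - 3*sqrt(2)*x + x - 2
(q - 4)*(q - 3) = q^2 - 7*q + 12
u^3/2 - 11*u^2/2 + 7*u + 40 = (u/2 + 1)*(u - 8)*(u - 5)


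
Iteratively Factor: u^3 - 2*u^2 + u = (u - 1)*(u^2 - u) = u*(u - 1)*(u - 1)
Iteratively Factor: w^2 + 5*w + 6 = (w + 3)*(w + 2)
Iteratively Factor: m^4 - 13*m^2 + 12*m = (m)*(m^3 - 13*m + 12) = m*(m + 4)*(m^2 - 4*m + 3) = m*(m - 1)*(m + 4)*(m - 3)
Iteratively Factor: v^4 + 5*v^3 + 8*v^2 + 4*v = (v)*(v^3 + 5*v^2 + 8*v + 4) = v*(v + 2)*(v^2 + 3*v + 2) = v*(v + 1)*(v + 2)*(v + 2)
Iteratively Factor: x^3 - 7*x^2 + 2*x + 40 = (x - 4)*(x^2 - 3*x - 10) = (x - 4)*(x + 2)*(x - 5)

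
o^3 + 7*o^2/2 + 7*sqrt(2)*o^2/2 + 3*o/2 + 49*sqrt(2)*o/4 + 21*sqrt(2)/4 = (o + 1/2)*(o + 3)*(o + 7*sqrt(2)/2)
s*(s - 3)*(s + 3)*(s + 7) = s^4 + 7*s^3 - 9*s^2 - 63*s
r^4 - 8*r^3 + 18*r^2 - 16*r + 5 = (r - 5)*(r - 1)^3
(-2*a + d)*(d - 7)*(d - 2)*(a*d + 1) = -2*a^2*d^3 + 18*a^2*d^2 - 28*a^2*d + a*d^4 - 9*a*d^3 + 12*a*d^2 + 18*a*d - 28*a + d^3 - 9*d^2 + 14*d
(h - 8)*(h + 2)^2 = h^3 - 4*h^2 - 28*h - 32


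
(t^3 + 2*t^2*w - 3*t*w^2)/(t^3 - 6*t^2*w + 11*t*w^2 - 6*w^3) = t*(t + 3*w)/(t^2 - 5*t*w + 6*w^2)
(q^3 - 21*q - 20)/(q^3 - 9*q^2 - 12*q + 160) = (q + 1)/(q - 8)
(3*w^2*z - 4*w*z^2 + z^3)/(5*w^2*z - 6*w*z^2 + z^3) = (-3*w + z)/(-5*w + z)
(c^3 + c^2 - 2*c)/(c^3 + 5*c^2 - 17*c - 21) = c*(c^2 + c - 2)/(c^3 + 5*c^2 - 17*c - 21)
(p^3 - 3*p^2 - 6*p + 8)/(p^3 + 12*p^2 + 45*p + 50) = (p^2 - 5*p + 4)/(p^2 + 10*p + 25)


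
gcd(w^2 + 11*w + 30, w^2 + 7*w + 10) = w + 5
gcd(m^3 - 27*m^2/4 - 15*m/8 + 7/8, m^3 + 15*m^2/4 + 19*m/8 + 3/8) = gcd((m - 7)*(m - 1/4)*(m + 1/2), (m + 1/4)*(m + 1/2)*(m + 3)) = m + 1/2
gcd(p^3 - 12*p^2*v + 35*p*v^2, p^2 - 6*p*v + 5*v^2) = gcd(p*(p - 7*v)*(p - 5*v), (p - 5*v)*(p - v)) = p - 5*v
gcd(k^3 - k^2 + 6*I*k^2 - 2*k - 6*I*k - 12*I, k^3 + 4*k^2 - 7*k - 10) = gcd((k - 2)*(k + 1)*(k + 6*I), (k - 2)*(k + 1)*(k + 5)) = k^2 - k - 2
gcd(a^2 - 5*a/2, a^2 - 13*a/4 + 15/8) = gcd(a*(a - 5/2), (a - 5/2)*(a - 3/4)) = a - 5/2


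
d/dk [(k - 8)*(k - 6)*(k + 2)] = 3*k^2 - 24*k + 20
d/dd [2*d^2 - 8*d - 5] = 4*d - 8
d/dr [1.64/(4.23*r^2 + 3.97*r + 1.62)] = (-13.8744*r - 6.5108)/(4.23*r^2 + 3.97*r + 1.62)^2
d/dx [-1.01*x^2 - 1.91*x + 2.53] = -2.02*x - 1.91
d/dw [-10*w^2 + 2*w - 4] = 2 - 20*w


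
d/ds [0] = 0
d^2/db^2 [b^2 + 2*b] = 2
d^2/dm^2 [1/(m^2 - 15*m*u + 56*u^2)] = 2*(-m^2 + 15*m*u - 56*u^2 + (2*m - 15*u)^2)/(m^2 - 15*m*u + 56*u^2)^3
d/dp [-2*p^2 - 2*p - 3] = -4*p - 2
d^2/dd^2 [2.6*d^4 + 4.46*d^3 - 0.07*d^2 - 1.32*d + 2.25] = 31.2*d^2 + 26.76*d - 0.14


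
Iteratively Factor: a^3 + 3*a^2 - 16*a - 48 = (a + 3)*(a^2 - 16) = (a + 3)*(a + 4)*(a - 4)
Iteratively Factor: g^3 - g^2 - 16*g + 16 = (g - 4)*(g^2 + 3*g - 4) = (g - 4)*(g + 4)*(g - 1)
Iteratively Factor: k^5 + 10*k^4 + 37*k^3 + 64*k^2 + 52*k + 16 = (k + 2)*(k^4 + 8*k^3 + 21*k^2 + 22*k + 8) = (k + 2)*(k + 4)*(k^3 + 4*k^2 + 5*k + 2) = (k + 1)*(k + 2)*(k + 4)*(k^2 + 3*k + 2) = (k + 1)^2*(k + 2)*(k + 4)*(k + 2)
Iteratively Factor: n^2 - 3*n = (n)*(n - 3)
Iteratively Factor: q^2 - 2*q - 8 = (q + 2)*(q - 4)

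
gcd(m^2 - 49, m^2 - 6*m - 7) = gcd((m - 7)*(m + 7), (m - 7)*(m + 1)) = m - 7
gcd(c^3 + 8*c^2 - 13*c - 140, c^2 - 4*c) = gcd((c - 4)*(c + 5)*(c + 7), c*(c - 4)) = c - 4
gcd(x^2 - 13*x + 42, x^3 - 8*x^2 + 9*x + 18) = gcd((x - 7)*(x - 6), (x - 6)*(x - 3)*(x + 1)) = x - 6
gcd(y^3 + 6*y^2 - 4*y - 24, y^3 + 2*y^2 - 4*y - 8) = y^2 - 4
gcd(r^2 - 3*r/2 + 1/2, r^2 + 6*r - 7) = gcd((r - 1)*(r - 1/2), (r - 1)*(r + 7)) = r - 1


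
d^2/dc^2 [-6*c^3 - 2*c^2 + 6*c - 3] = -36*c - 4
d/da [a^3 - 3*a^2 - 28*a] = 3*a^2 - 6*a - 28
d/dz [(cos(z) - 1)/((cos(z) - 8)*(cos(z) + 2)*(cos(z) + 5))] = 2*(cos(z)^3 - 2*cos(z)^2 + cos(z) + 63)*sin(z)/((cos(z) - 8)^2*(cos(z) + 2)^2*(cos(z) + 5)^2)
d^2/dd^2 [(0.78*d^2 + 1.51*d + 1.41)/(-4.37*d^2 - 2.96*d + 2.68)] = (-37.493726*d^3 - 216.370062*d^2 - 215.538888*d - 92.896024)/(83.453453*d^6 + 169.580472*d^5 - 38.6745*d^4 - 182.06368*d^3 + 23.718*d^2 + 63.779712*d - 19.248832)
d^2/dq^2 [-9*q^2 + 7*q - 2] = -18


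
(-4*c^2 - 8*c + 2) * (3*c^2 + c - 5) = -12*c^4 - 28*c^3 + 18*c^2 + 42*c - 10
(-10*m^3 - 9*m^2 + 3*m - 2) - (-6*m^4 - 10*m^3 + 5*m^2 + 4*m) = 6*m^4 - 14*m^2 - m - 2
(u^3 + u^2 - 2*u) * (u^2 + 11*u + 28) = u^5 + 12*u^4 + 37*u^3 + 6*u^2 - 56*u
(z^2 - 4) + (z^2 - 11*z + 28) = 2*z^2 - 11*z + 24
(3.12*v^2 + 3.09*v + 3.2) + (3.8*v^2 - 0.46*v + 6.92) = 6.92*v^2 + 2.63*v + 10.12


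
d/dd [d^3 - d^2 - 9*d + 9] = 3*d^2 - 2*d - 9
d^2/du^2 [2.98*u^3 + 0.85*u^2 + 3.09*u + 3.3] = 17.88*u + 1.7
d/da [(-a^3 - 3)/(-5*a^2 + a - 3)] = (3*a^2*(5*a^2 - a + 3) - (10*a - 1)*(a^3 + 3))/(5*a^2 - a + 3)^2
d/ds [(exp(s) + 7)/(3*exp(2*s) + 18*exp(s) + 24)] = (-2*(exp(s) + 3)*(exp(s) + 7) + exp(2*s) + 6*exp(s) + 8)*exp(s)/(3*(exp(2*s) + 6*exp(s) + 8)^2)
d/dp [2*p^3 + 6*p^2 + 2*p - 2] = 6*p^2 + 12*p + 2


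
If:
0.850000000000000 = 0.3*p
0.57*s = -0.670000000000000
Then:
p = 2.83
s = -1.18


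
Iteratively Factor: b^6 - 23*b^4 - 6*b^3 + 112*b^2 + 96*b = (b + 4)*(b^5 - 4*b^4 - 7*b^3 + 22*b^2 + 24*b) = (b - 4)*(b + 4)*(b^4 - 7*b^2 - 6*b) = (b - 4)*(b - 3)*(b + 4)*(b^3 + 3*b^2 + 2*b) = (b - 4)*(b - 3)*(b + 1)*(b + 4)*(b^2 + 2*b) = (b - 4)*(b - 3)*(b + 1)*(b + 2)*(b + 4)*(b)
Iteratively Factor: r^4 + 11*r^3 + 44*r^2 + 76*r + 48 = (r + 4)*(r^3 + 7*r^2 + 16*r + 12) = (r + 3)*(r + 4)*(r^2 + 4*r + 4) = (r + 2)*(r + 3)*(r + 4)*(r + 2)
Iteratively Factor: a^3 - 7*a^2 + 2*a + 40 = (a - 5)*(a^2 - 2*a - 8) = (a - 5)*(a - 4)*(a + 2)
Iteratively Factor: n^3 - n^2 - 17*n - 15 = (n + 3)*(n^2 - 4*n - 5) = (n + 1)*(n + 3)*(n - 5)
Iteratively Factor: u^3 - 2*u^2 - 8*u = (u - 4)*(u^2 + 2*u) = u*(u - 4)*(u + 2)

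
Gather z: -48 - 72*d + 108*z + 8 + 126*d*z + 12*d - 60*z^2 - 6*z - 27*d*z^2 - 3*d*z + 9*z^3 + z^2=-60*d + 9*z^3 + z^2*(-27*d - 59) + z*(123*d + 102) - 40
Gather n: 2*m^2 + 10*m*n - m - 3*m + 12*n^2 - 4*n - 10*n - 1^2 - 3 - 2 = 2*m^2 - 4*m + 12*n^2 + n*(10*m - 14) - 6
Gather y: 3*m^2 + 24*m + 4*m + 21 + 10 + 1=3*m^2 + 28*m + 32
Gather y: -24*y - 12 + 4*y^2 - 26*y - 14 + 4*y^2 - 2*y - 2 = 8*y^2 - 52*y - 28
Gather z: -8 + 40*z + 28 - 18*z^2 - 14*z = -18*z^2 + 26*z + 20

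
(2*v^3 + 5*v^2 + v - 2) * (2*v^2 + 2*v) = 4*v^5 + 14*v^4 + 12*v^3 - 2*v^2 - 4*v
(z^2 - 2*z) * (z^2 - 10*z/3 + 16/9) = z^4 - 16*z^3/3 + 76*z^2/9 - 32*z/9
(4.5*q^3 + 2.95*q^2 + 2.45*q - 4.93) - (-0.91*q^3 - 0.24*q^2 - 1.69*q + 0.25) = 5.41*q^3 + 3.19*q^2 + 4.14*q - 5.18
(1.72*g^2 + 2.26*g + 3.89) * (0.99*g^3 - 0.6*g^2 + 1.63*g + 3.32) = 1.7028*g^5 + 1.2054*g^4 + 5.2987*g^3 + 7.0602*g^2 + 13.8439*g + 12.9148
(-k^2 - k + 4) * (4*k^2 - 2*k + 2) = -4*k^4 - 2*k^3 + 16*k^2 - 10*k + 8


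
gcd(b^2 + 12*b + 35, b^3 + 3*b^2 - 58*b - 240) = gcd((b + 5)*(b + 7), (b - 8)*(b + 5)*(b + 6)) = b + 5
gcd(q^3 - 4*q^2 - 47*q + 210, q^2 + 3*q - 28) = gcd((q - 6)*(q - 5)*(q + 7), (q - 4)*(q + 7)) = q + 7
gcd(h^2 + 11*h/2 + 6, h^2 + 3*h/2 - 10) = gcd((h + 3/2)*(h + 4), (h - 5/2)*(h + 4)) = h + 4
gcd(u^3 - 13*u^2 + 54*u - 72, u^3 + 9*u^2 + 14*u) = 1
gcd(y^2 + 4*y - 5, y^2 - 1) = y - 1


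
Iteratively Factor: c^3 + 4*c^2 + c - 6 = (c - 1)*(c^2 + 5*c + 6) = (c - 1)*(c + 3)*(c + 2)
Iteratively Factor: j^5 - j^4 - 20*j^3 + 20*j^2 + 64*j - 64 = (j - 1)*(j^4 - 20*j^2 + 64) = (j - 4)*(j - 1)*(j^3 + 4*j^2 - 4*j - 16) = (j - 4)*(j - 1)*(j + 4)*(j^2 - 4) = (j - 4)*(j - 2)*(j - 1)*(j + 4)*(j + 2)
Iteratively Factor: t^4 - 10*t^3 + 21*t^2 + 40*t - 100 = (t - 2)*(t^3 - 8*t^2 + 5*t + 50) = (t - 5)*(t - 2)*(t^2 - 3*t - 10) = (t - 5)*(t - 2)*(t + 2)*(t - 5)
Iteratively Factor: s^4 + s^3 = (s)*(s^3 + s^2) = s^2*(s^2 + s) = s^2*(s + 1)*(s)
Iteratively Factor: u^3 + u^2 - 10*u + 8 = (u + 4)*(u^2 - 3*u + 2) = (u - 1)*(u + 4)*(u - 2)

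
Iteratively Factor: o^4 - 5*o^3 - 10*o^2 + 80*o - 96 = (o + 4)*(o^3 - 9*o^2 + 26*o - 24) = (o - 2)*(o + 4)*(o^2 - 7*o + 12) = (o - 4)*(o - 2)*(o + 4)*(o - 3)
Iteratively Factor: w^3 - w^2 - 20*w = (w + 4)*(w^2 - 5*w) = w*(w + 4)*(w - 5)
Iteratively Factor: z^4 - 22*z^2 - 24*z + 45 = (z + 3)*(z^3 - 3*z^2 - 13*z + 15) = (z - 1)*(z + 3)*(z^2 - 2*z - 15) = (z - 1)*(z + 3)^2*(z - 5)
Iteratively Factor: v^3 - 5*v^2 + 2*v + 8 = (v + 1)*(v^2 - 6*v + 8) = (v - 2)*(v + 1)*(v - 4)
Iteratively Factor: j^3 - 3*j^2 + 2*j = (j - 2)*(j^2 - j) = (j - 2)*(j - 1)*(j)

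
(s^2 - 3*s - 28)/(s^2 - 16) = (s - 7)/(s - 4)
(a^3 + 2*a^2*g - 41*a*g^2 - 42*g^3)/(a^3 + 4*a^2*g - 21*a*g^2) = (a^2 - 5*a*g - 6*g^2)/(a*(a - 3*g))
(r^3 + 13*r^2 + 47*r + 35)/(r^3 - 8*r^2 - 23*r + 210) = (r^2 + 8*r + 7)/(r^2 - 13*r + 42)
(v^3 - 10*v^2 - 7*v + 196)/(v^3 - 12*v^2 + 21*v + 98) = (v + 4)/(v + 2)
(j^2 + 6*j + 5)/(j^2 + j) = (j + 5)/j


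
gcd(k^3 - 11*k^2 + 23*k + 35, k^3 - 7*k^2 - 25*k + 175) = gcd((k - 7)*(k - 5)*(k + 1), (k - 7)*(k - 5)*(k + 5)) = k^2 - 12*k + 35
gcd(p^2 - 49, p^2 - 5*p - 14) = p - 7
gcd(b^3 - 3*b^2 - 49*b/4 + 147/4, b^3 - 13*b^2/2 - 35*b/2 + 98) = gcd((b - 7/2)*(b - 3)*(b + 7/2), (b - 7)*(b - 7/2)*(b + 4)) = b - 7/2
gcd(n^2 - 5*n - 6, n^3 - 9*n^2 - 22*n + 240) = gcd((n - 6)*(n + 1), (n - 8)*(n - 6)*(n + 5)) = n - 6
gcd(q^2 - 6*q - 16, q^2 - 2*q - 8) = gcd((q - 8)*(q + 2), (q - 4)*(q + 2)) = q + 2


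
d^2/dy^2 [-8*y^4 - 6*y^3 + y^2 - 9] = -96*y^2 - 36*y + 2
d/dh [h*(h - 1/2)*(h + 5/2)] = 3*h^2 + 4*h - 5/4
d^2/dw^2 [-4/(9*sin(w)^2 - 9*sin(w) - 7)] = 36*(-36*sin(w)^4 + 27*sin(w)^3 + 17*sin(w)^2 - 47*sin(w) + 32)/(-9*sin(w)^2 + 9*sin(w) + 7)^3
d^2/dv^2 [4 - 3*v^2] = -6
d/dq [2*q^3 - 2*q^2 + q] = 6*q^2 - 4*q + 1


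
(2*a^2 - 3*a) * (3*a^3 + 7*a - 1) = 6*a^5 - 9*a^4 + 14*a^3 - 23*a^2 + 3*a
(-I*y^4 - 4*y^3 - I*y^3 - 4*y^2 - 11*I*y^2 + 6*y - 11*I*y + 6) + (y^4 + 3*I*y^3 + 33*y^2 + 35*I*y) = y^4 - I*y^4 - 4*y^3 + 2*I*y^3 + 29*y^2 - 11*I*y^2 + 6*y + 24*I*y + 6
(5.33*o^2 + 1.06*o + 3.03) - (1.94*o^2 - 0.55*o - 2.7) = 3.39*o^2 + 1.61*o + 5.73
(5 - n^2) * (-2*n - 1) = 2*n^3 + n^2 - 10*n - 5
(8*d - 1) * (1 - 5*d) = -40*d^2 + 13*d - 1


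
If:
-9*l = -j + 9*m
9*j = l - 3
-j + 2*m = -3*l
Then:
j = -27/74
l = -21/74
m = 9/37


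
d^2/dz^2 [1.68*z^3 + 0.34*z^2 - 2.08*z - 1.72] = 10.08*z + 0.68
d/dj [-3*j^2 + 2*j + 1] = 2 - 6*j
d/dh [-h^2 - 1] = -2*h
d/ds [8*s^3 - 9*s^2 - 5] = 6*s*(4*s - 3)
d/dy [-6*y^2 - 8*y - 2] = -12*y - 8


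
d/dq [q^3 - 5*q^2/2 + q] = 3*q^2 - 5*q + 1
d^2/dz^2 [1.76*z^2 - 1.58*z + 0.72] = 3.52000000000000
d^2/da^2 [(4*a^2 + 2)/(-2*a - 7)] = -408/(8*a^3 + 84*a^2 + 294*a + 343)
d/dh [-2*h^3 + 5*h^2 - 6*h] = -6*h^2 + 10*h - 6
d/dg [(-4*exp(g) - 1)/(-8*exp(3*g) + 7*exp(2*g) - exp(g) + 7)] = (-(4*exp(g) + 1)*(24*exp(2*g) - 14*exp(g) + 1) + 32*exp(3*g) - 28*exp(2*g) + 4*exp(g) - 28)*exp(g)/(8*exp(3*g) - 7*exp(2*g) + exp(g) - 7)^2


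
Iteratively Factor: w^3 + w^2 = (w)*(w^2 + w) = w*(w + 1)*(w)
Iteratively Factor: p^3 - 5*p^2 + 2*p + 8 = (p - 2)*(p^2 - 3*p - 4) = (p - 4)*(p - 2)*(p + 1)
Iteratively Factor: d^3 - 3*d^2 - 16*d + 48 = (d - 4)*(d^2 + d - 12) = (d - 4)*(d + 4)*(d - 3)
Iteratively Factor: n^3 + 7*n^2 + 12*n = (n + 3)*(n^2 + 4*n) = (n + 3)*(n + 4)*(n)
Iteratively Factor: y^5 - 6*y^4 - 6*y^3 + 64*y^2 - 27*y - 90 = (y - 2)*(y^4 - 4*y^3 - 14*y^2 + 36*y + 45) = (y - 2)*(y + 1)*(y^3 - 5*y^2 - 9*y + 45) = (y - 3)*(y - 2)*(y + 1)*(y^2 - 2*y - 15) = (y - 5)*(y - 3)*(y - 2)*(y + 1)*(y + 3)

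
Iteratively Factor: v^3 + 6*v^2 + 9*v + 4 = (v + 1)*(v^2 + 5*v + 4) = (v + 1)*(v + 4)*(v + 1)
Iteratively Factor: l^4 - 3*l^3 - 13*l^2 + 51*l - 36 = (l + 4)*(l^3 - 7*l^2 + 15*l - 9) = (l - 1)*(l + 4)*(l^2 - 6*l + 9) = (l - 3)*(l - 1)*(l + 4)*(l - 3)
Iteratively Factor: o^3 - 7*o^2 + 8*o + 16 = (o + 1)*(o^2 - 8*o + 16) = (o - 4)*(o + 1)*(o - 4)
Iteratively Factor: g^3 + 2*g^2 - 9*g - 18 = (g - 3)*(g^2 + 5*g + 6) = (g - 3)*(g + 3)*(g + 2)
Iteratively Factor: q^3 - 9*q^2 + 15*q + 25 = (q - 5)*(q^2 - 4*q - 5) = (q - 5)*(q + 1)*(q - 5)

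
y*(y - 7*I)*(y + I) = y^3 - 6*I*y^2 + 7*y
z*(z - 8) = z^2 - 8*z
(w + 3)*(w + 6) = w^2 + 9*w + 18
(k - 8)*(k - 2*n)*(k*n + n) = k^3*n - 2*k^2*n^2 - 7*k^2*n + 14*k*n^2 - 8*k*n + 16*n^2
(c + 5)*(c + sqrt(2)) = c^2 + sqrt(2)*c + 5*c + 5*sqrt(2)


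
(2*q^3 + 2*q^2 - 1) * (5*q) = 10*q^4 + 10*q^3 - 5*q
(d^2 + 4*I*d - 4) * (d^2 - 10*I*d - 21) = d^4 - 6*I*d^3 + 15*d^2 - 44*I*d + 84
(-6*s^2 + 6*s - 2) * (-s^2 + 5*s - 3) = 6*s^4 - 36*s^3 + 50*s^2 - 28*s + 6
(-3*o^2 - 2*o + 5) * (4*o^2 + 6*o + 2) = -12*o^4 - 26*o^3 + 2*o^2 + 26*o + 10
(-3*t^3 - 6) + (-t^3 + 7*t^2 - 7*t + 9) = -4*t^3 + 7*t^2 - 7*t + 3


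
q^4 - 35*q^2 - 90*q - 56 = (q - 7)*(q + 1)*(q + 2)*(q + 4)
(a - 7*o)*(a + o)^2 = a^3 - 5*a^2*o - 13*a*o^2 - 7*o^3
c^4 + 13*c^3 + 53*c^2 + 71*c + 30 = (c + 1)^2*(c + 5)*(c + 6)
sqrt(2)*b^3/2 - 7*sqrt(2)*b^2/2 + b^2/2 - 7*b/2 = b*(b - 7)*(sqrt(2)*b/2 + 1/2)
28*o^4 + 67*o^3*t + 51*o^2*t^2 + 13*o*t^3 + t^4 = (o + t)^2*(4*o + t)*(7*o + t)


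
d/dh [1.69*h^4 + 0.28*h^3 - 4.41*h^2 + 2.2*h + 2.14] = 6.76*h^3 + 0.84*h^2 - 8.82*h + 2.2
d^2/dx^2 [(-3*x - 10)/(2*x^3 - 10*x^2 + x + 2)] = 2*(-(3*x + 10)*(6*x^2 - 20*x + 1)^2 + (18*x^2 - 60*x + 2*(3*x - 5)*(3*x + 10) + 3)*(2*x^3 - 10*x^2 + x + 2))/(2*x^3 - 10*x^2 + x + 2)^3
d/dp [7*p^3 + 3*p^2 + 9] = 3*p*(7*p + 2)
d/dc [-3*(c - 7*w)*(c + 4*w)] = -6*c + 9*w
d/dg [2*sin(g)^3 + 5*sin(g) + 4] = (6*sin(g)^2 + 5)*cos(g)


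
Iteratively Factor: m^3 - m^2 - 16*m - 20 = (m - 5)*(m^2 + 4*m + 4) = (m - 5)*(m + 2)*(m + 2)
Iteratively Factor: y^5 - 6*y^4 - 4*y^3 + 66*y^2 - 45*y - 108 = (y - 3)*(y^4 - 3*y^3 - 13*y^2 + 27*y + 36) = (y - 4)*(y - 3)*(y^3 + y^2 - 9*y - 9) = (y - 4)*(y - 3)*(y + 3)*(y^2 - 2*y - 3) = (y - 4)*(y - 3)^2*(y + 3)*(y + 1)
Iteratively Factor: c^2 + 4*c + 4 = (c + 2)*(c + 2)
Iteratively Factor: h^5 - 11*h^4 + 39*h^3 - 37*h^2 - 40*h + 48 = (h - 4)*(h^4 - 7*h^3 + 11*h^2 + 7*h - 12) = (h - 4)*(h - 1)*(h^3 - 6*h^2 + 5*h + 12) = (h - 4)^2*(h - 1)*(h^2 - 2*h - 3) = (h - 4)^2*(h - 3)*(h - 1)*(h + 1)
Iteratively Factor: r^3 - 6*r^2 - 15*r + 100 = (r - 5)*(r^2 - r - 20) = (r - 5)*(r + 4)*(r - 5)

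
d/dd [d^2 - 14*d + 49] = 2*d - 14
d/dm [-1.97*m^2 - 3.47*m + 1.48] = -3.94*m - 3.47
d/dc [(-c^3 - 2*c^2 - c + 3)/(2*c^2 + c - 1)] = (-2*c^4 - 2*c^3 + 3*c^2 - 8*c - 2)/(4*c^4 + 4*c^3 - 3*c^2 - 2*c + 1)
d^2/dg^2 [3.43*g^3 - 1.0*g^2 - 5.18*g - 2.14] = 20.58*g - 2.0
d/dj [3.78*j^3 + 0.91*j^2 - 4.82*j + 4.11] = 11.34*j^2 + 1.82*j - 4.82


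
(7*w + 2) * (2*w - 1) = 14*w^2 - 3*w - 2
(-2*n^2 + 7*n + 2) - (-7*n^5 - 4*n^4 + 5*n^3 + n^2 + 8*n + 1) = 7*n^5 + 4*n^4 - 5*n^3 - 3*n^2 - n + 1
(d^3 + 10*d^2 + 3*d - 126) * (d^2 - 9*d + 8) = d^5 + d^4 - 79*d^3 - 73*d^2 + 1158*d - 1008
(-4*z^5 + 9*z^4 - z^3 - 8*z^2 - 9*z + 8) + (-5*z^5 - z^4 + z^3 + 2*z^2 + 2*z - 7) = -9*z^5 + 8*z^4 - 6*z^2 - 7*z + 1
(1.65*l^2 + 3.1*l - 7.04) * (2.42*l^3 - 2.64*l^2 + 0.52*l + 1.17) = 3.993*l^5 + 3.146*l^4 - 24.3628*l^3 + 22.1281*l^2 - 0.0338000000000003*l - 8.2368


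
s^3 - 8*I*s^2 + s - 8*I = (s - 8*I)*(s - I)*(s + I)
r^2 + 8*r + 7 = (r + 1)*(r + 7)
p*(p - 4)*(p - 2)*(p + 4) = p^4 - 2*p^3 - 16*p^2 + 32*p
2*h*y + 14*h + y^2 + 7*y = (2*h + y)*(y + 7)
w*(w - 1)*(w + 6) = w^3 + 5*w^2 - 6*w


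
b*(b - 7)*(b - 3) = b^3 - 10*b^2 + 21*b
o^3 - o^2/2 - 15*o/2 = o*(o - 3)*(o + 5/2)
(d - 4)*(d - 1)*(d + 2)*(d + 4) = d^4 + d^3 - 18*d^2 - 16*d + 32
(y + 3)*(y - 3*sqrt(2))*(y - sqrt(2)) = y^3 - 4*sqrt(2)*y^2 + 3*y^2 - 12*sqrt(2)*y + 6*y + 18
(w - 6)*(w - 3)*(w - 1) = w^3 - 10*w^2 + 27*w - 18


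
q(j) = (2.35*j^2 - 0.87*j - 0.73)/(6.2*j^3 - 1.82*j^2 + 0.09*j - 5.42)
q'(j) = (4.7*j - 0.87)/(6.2*j^3 - 1.82*j^2 + 0.09*j - 5.42) + (-18.6*j^2 + 3.64*j - 0.09)*(2.35*j^2 - 0.87*j - 0.73)/(6.2*j^3 - 1.82*j^2 + 0.09*j - 5.42)^2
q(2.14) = 0.17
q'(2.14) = -0.09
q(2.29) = 0.16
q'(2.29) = -0.07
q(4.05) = 0.09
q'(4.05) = -0.02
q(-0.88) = -0.17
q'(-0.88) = 0.18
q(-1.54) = -0.19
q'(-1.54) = -0.04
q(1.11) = 1.31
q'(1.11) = -22.33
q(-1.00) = -0.18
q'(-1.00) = 0.11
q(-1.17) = -0.20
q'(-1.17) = 0.03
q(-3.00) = -0.12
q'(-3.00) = -0.04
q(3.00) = 0.12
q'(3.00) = -0.04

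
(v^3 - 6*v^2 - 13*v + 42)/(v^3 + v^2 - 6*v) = (v - 7)/v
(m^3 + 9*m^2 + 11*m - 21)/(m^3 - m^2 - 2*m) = (-m^3 - 9*m^2 - 11*m + 21)/(m*(-m^2 + m + 2))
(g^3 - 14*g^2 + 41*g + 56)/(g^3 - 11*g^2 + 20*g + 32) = (g - 7)/(g - 4)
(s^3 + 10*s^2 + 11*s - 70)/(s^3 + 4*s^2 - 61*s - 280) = (s - 2)/(s - 8)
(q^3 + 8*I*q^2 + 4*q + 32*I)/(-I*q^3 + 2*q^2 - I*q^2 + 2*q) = (I*q^2 - 6*q + 16*I)/(q*(q + 1))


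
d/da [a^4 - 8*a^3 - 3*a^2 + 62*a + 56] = 4*a^3 - 24*a^2 - 6*a + 62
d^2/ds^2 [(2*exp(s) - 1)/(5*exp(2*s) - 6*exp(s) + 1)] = (50*exp(4*s) - 40*exp(3*s) + 30*exp(2*s) - 4*exp(s) - 4)*exp(s)/(125*exp(6*s) - 450*exp(5*s) + 615*exp(4*s) - 396*exp(3*s) + 123*exp(2*s) - 18*exp(s) + 1)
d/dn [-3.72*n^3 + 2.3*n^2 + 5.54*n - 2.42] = -11.16*n^2 + 4.6*n + 5.54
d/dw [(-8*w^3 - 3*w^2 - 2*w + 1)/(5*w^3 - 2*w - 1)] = (15*w^4 + 52*w^3 + 15*w^2 + 6*w + 4)/(25*w^6 - 20*w^4 - 10*w^3 + 4*w^2 + 4*w + 1)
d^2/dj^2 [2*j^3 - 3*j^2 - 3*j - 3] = 12*j - 6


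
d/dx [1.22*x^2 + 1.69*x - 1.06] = 2.44*x + 1.69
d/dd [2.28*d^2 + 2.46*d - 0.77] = 4.56*d + 2.46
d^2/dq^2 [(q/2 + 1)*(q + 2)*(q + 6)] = 3*q + 10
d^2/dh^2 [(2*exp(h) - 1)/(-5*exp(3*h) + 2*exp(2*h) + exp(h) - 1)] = (-200*exp(6*h) + 285*exp(5*h) - 158*exp(4*h) + 140*exp(3*h) - 63*exp(2*h) + 7*exp(h) - 1)*exp(h)/(125*exp(9*h) - 150*exp(8*h) - 15*exp(7*h) + 127*exp(6*h) - 57*exp(5*h) - 24*exp(4*h) + 26*exp(3*h) - 3*exp(2*h) - 3*exp(h) + 1)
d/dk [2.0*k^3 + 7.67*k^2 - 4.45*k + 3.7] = 6.0*k^2 + 15.34*k - 4.45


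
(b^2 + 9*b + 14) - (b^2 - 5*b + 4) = 14*b + 10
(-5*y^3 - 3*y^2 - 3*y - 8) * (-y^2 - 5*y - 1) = 5*y^5 + 28*y^4 + 23*y^3 + 26*y^2 + 43*y + 8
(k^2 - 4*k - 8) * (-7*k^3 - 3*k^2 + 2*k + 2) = -7*k^5 + 25*k^4 + 70*k^3 + 18*k^2 - 24*k - 16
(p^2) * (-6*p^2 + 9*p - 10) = -6*p^4 + 9*p^3 - 10*p^2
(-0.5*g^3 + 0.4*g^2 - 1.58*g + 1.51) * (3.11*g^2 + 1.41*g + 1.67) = -1.555*g^5 + 0.539*g^4 - 5.1848*g^3 + 3.1363*g^2 - 0.5095*g + 2.5217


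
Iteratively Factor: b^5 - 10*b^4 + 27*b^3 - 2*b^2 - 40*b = (b + 1)*(b^4 - 11*b^3 + 38*b^2 - 40*b) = (b - 2)*(b + 1)*(b^3 - 9*b^2 + 20*b) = b*(b - 2)*(b + 1)*(b^2 - 9*b + 20) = b*(b - 5)*(b - 2)*(b + 1)*(b - 4)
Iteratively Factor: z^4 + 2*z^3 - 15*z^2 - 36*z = (z - 4)*(z^3 + 6*z^2 + 9*z) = (z - 4)*(z + 3)*(z^2 + 3*z) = z*(z - 4)*(z + 3)*(z + 3)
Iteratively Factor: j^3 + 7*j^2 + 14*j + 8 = (j + 4)*(j^2 + 3*j + 2) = (j + 1)*(j + 4)*(j + 2)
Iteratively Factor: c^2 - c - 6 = (c - 3)*(c + 2)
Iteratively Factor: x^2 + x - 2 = (x + 2)*(x - 1)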